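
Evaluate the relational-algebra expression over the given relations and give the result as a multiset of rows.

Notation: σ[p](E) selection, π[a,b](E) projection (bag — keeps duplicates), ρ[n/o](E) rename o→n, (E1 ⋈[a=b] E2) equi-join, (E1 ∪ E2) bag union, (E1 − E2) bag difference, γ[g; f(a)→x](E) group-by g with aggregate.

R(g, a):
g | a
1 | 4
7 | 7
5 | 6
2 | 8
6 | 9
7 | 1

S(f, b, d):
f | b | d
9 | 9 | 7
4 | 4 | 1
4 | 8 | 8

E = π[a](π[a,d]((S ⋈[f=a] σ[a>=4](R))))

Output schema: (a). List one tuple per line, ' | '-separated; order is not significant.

Stepwise |·|:
  S → 3
  R → 6
  σ[a>=4](R) → 5
  (S ⋈[f=a] σ[a>=4](R)) → 3
  π[a,d]((S ⋈[f=a] σ[a>=4](R))) → 3
  π[a](π[a,d]((S ⋈[f=a] σ[a>=4](R)))) → 3

== RESULT ==
a
4
4
9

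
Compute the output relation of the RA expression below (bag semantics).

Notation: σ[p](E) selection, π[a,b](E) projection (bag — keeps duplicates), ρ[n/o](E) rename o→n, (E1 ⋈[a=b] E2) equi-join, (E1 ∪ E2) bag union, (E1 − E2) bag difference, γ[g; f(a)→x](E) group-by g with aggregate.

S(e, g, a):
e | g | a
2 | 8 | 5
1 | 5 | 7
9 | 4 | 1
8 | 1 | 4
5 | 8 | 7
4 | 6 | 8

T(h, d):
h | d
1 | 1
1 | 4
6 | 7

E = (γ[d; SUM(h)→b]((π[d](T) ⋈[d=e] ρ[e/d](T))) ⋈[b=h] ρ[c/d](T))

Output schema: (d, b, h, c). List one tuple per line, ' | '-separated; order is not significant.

Stepwise |·|:
  T → 3
  π[d](T) → 3
  T → 3
  ρ[e/d](T) → 3
  (π[d](T) ⋈[d=e] ρ[e/d](T)) → 3
  γ[d; SUM(h)→b]((π[d](T) ⋈[d=e] ρ[e/d](T))) → 3
  T → 3
  ρ[c/d](T) → 3
  (γ[d; SUM(h)→b]((π[d](T) ⋈[d=e] ρ[e/d](T))) ⋈[b=h] ρ[c/d](T)) → 5

== RESULT ==
d | b | h | c
1 | 1 | 1 | 1
1 | 1 | 1 | 4
4 | 1 | 1 | 1
4 | 1 | 1 | 4
7 | 6 | 6 | 7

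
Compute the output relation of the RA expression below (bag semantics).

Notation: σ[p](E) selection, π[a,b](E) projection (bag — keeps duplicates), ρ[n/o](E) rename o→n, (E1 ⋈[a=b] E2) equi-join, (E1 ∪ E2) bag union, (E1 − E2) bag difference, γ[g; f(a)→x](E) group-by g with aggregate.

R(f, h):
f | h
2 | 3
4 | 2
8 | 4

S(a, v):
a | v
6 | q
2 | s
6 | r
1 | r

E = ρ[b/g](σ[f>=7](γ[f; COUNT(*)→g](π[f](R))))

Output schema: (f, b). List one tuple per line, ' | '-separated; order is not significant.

Subexpression sizes:
  R → 3
  π[f](R) → 3
  γ[f; COUNT(*)→g](π[f](R)) → 3
  σ[f>=7](γ[f; COUNT(*)→g](π[f](R))) → 1
  ρ[b/g](σ[f>=7](γ[f; COUNT(*)→g](π[f](R)))) → 1

== RESULT ==
f | b
8 | 1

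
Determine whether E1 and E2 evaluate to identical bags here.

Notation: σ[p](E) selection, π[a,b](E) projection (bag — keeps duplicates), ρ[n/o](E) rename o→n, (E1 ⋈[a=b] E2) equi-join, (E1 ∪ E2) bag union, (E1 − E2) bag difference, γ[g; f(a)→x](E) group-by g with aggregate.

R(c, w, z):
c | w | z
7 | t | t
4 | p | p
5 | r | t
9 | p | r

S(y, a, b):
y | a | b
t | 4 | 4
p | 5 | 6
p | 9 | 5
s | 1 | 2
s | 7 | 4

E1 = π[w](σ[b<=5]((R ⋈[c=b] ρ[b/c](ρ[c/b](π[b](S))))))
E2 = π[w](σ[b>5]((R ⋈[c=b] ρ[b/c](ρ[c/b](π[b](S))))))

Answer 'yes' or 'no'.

E1 subexpression sizes:
  R → 4
  S → 5
  π[b](S) → 5
  ρ[c/b](π[b](S)) → 5
  ρ[b/c](ρ[c/b](π[b](S))) → 5
  (R ⋈[c=b] ρ[b/c](ρ[c/b](π[b](S)))) → 3
  σ[b<=5]((R ⋈[c=b] ρ[b/c](ρ[c/b](π[b](S))))) → 3
  π[w](σ[b<=5]((R ⋈[c=b] ρ[b/c](ρ[c/b](π[b](S)))))) → 3
E2 subexpression sizes:
  R → 4
  S → 5
  π[b](S) → 5
  ρ[c/b](π[b](S)) → 5
  ρ[b/c](ρ[c/b](π[b](S))) → 5
  (R ⋈[c=b] ρ[b/c](ρ[c/b](π[b](S)))) → 3
  σ[b>5]((R ⋈[c=b] ρ[b/c](ρ[c/b](π[b](S))))) → 0
  π[w](σ[b>5]((R ⋈[c=b] ρ[b/c](ρ[c/b](π[b](S)))))) → 0

E1 result:
w
p
p
r
E2 result:
w
(0 rows)
Witness: ('p',) appears 2× in E1 but 0× in E2.

no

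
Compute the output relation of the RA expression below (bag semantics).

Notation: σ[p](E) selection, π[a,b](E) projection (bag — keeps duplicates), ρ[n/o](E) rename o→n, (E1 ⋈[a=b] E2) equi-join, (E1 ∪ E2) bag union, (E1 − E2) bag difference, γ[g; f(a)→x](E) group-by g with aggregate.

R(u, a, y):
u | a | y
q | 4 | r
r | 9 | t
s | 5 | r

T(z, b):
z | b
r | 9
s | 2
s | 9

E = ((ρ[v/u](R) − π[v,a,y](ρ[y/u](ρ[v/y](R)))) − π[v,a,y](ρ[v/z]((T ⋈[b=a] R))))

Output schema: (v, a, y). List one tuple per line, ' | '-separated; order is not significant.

Per-node cardinality:
  R → 3
  ρ[v/u](R) → 3
  R → 3
  ρ[v/y](R) → 3
  ρ[y/u](ρ[v/y](R)) → 3
  π[v,a,y](ρ[y/u](ρ[v/y](R))) → 3
  (ρ[v/u](R) − π[v,a,y](ρ[y/u](ρ[v/y](R)))) → 3
  T → 3
  R → 3
  (T ⋈[b=a] R) → 2
  ρ[v/z]((T ⋈[b=a] R)) → 2
  π[v,a,y](ρ[v/z]((T ⋈[b=a] R))) → 2
  ((ρ[v/u](R) − π[v,a,y](ρ[y/u](ρ[v/y](R)))) − π[v,a,y](ρ[v/z]((T ⋈[b=a] R)))) → 2

== RESULT ==
v | a | y
q | 4 | r
s | 5 | r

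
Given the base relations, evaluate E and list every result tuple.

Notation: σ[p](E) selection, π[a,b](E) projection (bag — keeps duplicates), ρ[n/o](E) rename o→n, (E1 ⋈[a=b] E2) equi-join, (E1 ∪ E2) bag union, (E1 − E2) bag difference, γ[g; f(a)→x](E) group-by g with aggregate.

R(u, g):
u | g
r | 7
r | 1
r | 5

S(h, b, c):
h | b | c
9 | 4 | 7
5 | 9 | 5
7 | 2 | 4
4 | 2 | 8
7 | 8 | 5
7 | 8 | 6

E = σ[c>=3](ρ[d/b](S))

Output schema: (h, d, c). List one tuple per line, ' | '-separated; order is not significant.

Row counts bottom-up:
  S → 6
  ρ[d/b](S) → 6
  σ[c>=3](ρ[d/b](S)) → 6

== RESULT ==
h | d | c
4 | 2 | 8
5 | 9 | 5
7 | 2 | 4
7 | 8 | 5
7 | 8 | 6
9 | 4 | 7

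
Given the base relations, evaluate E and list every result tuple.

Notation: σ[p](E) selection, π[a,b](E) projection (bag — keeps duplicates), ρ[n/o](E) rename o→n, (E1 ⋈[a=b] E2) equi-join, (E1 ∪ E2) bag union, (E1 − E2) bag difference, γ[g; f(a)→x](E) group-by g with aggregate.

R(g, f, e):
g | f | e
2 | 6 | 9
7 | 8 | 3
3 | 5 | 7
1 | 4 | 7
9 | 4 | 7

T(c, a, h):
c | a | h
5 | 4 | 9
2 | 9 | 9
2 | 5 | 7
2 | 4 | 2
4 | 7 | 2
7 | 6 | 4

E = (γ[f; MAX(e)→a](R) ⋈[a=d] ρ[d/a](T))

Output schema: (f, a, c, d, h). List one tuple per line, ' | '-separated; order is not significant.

Subexpression sizes:
  R → 5
  γ[f; MAX(e)→a](R) → 4
  T → 6
  ρ[d/a](T) → 6
  (γ[f; MAX(e)→a](R) ⋈[a=d] ρ[d/a](T)) → 3

== RESULT ==
f | a | c | d | h
4 | 7 | 4 | 7 | 2
5 | 7 | 4 | 7 | 2
6 | 9 | 2 | 9 | 9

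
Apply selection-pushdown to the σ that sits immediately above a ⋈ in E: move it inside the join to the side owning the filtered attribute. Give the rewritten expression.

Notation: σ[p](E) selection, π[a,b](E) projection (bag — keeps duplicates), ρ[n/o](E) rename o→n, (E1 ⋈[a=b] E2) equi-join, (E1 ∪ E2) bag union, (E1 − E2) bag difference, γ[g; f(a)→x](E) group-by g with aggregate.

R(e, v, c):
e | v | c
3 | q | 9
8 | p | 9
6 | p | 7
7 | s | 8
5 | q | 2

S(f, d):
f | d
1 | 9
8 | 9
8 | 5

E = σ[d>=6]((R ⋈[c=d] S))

σ filters on d, owned by the right side.
E' = (R ⋈[c=d] σ[d>=6](S))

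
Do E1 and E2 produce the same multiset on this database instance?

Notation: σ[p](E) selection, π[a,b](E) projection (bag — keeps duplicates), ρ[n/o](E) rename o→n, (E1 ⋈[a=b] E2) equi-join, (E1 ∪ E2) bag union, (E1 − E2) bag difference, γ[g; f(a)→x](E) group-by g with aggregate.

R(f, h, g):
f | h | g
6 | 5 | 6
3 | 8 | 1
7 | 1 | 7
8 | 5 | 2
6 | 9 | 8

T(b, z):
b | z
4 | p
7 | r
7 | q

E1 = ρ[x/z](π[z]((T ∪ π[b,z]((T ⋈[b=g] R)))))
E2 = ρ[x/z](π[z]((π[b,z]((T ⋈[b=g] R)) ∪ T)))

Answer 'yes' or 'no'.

E1 per-node cardinality:
  T → 3
  T → 3
  R → 5
  (T ⋈[b=g] R) → 2
  π[b,z]((T ⋈[b=g] R)) → 2
  (T ∪ π[b,z]((T ⋈[b=g] R))) → 5
  π[z]((T ∪ π[b,z]((T ⋈[b=g] R)))) → 5
  ρ[x/z](π[z]((T ∪ π[b,z]((T ⋈[b=g] R))))) → 5
E2 per-node cardinality:
  T → 3
  R → 5
  (T ⋈[b=g] R) → 2
  π[b,z]((T ⋈[b=g] R)) → 2
  T → 3
  (π[b,z]((T ⋈[b=g] R)) ∪ T) → 5
  π[z]((π[b,z]((T ⋈[b=g] R)) ∪ T)) → 5
  ρ[x/z](π[z]((π[b,z]((T ⋈[b=g] R)) ∪ T))) → 5

E1 and E2 produce the same multiset:
x
p
q
q
r
r

yes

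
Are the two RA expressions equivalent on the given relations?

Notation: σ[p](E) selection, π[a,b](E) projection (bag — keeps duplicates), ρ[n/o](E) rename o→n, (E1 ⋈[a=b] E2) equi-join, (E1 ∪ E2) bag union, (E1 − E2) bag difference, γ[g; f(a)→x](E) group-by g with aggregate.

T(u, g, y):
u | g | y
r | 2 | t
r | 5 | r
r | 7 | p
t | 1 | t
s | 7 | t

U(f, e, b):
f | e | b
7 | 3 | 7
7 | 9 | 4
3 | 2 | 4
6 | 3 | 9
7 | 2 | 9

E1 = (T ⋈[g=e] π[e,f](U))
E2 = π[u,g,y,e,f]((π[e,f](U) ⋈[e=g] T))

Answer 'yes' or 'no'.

E1 row counts bottom-up:
  T → 5
  U → 5
  π[e,f](U) → 5
  (T ⋈[g=e] π[e,f](U)) → 2
E2 row counts bottom-up:
  U → 5
  π[e,f](U) → 5
  T → 5
  (π[e,f](U) ⋈[e=g] T) → 2
  π[u,g,y,e,f]((π[e,f](U) ⋈[e=g] T)) → 2

E1 and E2 produce the same multiset:
u | g | y | e | f
r | 2 | t | 2 | 3
r | 2 | t | 2 | 7

yes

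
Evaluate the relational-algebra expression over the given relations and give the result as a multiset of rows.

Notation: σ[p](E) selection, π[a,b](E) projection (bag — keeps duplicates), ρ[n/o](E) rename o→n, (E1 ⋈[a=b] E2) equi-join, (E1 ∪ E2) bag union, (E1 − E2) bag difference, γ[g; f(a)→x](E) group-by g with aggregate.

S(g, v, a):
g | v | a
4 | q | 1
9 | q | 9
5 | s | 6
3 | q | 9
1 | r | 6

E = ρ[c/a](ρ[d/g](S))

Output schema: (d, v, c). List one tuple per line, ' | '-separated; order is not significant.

Subexpression sizes:
  S → 5
  ρ[d/g](S) → 5
  ρ[c/a](ρ[d/g](S)) → 5

== RESULT ==
d | v | c
1 | r | 6
3 | q | 9
4 | q | 1
5 | s | 6
9 | q | 9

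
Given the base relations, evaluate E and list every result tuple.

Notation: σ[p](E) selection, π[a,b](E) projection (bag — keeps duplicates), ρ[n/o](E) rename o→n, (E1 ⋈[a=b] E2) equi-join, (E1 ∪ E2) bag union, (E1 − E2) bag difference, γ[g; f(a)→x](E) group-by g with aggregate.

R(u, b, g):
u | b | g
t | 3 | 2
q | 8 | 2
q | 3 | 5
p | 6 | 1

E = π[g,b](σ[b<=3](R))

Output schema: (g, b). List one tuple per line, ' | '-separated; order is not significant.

Subexpression sizes:
  R → 4
  σ[b<=3](R) → 2
  π[g,b](σ[b<=3](R)) → 2

== RESULT ==
g | b
2 | 3
5 | 3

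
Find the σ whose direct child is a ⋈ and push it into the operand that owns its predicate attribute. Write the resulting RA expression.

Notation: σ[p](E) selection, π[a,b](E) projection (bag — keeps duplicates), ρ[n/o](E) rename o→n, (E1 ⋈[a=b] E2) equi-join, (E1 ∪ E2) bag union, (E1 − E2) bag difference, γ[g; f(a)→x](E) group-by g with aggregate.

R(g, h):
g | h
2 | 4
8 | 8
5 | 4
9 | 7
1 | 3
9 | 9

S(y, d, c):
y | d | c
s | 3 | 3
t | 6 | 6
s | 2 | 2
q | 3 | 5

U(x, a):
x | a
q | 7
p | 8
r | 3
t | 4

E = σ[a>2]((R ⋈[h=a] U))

σ filters on a, owned by the right side.
E' = (R ⋈[h=a] σ[a>2](U))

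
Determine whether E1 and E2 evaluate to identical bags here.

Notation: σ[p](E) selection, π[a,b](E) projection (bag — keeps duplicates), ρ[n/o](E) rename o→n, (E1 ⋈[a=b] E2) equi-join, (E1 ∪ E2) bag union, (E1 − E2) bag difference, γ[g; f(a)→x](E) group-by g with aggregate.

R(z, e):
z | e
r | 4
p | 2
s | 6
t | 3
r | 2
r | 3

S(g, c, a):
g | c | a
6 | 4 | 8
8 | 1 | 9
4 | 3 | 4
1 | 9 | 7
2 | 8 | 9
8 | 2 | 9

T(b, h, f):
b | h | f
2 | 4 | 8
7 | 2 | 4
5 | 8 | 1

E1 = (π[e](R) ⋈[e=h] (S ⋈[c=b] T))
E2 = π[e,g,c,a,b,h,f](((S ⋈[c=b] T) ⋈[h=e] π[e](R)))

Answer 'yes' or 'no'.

E1 per-node cardinality:
  R → 6
  π[e](R) → 6
  S → 6
  T → 3
  (S ⋈[c=b] T) → 1
  (π[e](R) ⋈[e=h] (S ⋈[c=b] T)) → 1
E2 per-node cardinality:
  S → 6
  T → 3
  (S ⋈[c=b] T) → 1
  R → 6
  π[e](R) → 6
  ((S ⋈[c=b] T) ⋈[h=e] π[e](R)) → 1
  π[e,g,c,a,b,h,f](((S ⋈[c=b] T) ⋈[h=e] π[e](R))) → 1

E1 and E2 produce the same multiset:
e | g | c | a | b | h | f
4 | 8 | 2 | 9 | 2 | 4 | 8

yes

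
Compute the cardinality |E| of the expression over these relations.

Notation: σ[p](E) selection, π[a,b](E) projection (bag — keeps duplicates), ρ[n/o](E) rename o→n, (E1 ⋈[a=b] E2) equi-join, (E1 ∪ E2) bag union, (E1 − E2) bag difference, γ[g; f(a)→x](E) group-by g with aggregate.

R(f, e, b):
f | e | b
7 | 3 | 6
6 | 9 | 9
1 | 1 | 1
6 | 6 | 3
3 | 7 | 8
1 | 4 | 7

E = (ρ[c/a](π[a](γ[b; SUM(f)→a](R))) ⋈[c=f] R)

Stepwise |·|:
  R → 6
  γ[b; SUM(f)→a](R) → 6
  π[a](γ[b; SUM(f)→a](R)) → 6
  ρ[c/a](π[a](γ[b; SUM(f)→a](R))) → 6
  R → 6
  (ρ[c/a](π[a](γ[b; SUM(f)→a](R))) ⋈[c=f] R) → 10

|E| = 10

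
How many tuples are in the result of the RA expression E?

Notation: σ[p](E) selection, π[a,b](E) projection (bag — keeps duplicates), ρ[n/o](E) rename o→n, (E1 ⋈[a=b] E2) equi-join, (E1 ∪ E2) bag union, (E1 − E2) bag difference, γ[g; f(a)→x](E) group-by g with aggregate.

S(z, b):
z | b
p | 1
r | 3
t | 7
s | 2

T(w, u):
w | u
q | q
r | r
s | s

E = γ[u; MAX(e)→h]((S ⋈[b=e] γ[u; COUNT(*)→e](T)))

Subexpression sizes:
  S → 4
  T → 3
  γ[u; COUNT(*)→e](T) → 3
  (S ⋈[b=e] γ[u; COUNT(*)→e](T)) → 3
  γ[u; MAX(e)→h]((S ⋈[b=e] γ[u; COUNT(*)→e](T))) → 3

|E| = 3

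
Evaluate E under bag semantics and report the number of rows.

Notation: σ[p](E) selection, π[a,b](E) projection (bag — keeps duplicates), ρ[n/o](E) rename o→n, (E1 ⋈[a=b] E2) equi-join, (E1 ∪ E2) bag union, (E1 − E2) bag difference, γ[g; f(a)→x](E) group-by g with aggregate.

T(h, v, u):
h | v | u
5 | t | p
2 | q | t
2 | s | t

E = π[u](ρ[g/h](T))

Stepwise |·|:
  T → 3
  ρ[g/h](T) → 3
  π[u](ρ[g/h](T)) → 3

|E| = 3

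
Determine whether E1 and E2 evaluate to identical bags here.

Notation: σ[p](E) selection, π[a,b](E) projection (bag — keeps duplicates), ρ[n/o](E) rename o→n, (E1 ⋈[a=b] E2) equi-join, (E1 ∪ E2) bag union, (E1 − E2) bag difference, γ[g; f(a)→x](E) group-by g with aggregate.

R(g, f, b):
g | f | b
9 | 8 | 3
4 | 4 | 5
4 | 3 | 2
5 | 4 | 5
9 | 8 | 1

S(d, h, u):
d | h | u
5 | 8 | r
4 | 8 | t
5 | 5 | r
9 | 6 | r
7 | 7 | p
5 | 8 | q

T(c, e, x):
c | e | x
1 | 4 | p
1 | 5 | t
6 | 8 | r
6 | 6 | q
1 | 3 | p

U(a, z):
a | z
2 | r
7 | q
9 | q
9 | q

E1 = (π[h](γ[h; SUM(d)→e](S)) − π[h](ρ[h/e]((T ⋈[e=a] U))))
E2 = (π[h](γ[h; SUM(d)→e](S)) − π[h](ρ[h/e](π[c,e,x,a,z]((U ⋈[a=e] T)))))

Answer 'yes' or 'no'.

E1 stepwise |·|:
  S → 6
  γ[h; SUM(d)→e](S) → 4
  π[h](γ[h; SUM(d)→e](S)) → 4
  T → 5
  U → 4
  (T ⋈[e=a] U) → 0
  ρ[h/e]((T ⋈[e=a] U)) → 0
  π[h](ρ[h/e]((T ⋈[e=a] U))) → 0
  (π[h](γ[h; SUM(d)→e](S)) − π[h](ρ[h/e]((T ⋈[e=a] U)))) → 4
E2 stepwise |·|:
  S → 6
  γ[h; SUM(d)→e](S) → 4
  π[h](γ[h; SUM(d)→e](S)) → 4
  U → 4
  T → 5
  (U ⋈[a=e] T) → 0
  π[c,e,x,a,z]((U ⋈[a=e] T)) → 0
  ρ[h/e](π[c,e,x,a,z]((U ⋈[a=e] T))) → 0
  π[h](ρ[h/e](π[c,e,x,a,z]((U ⋈[a=e] T)))) → 0
  (π[h](γ[h; SUM(d)→e](S)) − π[h](ρ[h/e](π[c,e,x,a,z]((U ⋈[a=e] T))))) → 4

E1 and E2 produce the same multiset:
h
5
6
7
8

yes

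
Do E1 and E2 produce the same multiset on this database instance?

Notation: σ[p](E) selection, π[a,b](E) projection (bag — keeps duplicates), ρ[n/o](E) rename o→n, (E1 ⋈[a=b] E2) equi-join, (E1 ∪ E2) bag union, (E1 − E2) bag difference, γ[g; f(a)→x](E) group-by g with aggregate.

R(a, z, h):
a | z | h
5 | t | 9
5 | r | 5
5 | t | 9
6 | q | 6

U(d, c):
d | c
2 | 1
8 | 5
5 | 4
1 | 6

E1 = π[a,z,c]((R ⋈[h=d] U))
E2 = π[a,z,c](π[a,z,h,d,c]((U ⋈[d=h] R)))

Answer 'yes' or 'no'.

E1 stepwise |·|:
  R → 4
  U → 4
  (R ⋈[h=d] U) → 1
  π[a,z,c]((R ⋈[h=d] U)) → 1
E2 stepwise |·|:
  U → 4
  R → 4
  (U ⋈[d=h] R) → 1
  π[a,z,h,d,c]((U ⋈[d=h] R)) → 1
  π[a,z,c](π[a,z,h,d,c]((U ⋈[d=h] R))) → 1

E1 and E2 produce the same multiset:
a | z | c
5 | r | 4

yes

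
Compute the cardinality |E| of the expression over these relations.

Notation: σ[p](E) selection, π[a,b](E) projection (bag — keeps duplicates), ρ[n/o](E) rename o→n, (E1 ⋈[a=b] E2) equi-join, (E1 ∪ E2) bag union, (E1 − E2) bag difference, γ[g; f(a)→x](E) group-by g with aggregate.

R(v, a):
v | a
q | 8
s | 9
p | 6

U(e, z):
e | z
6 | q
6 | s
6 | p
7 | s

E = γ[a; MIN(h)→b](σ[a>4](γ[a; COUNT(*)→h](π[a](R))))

Subexpression sizes:
  R → 3
  π[a](R) → 3
  γ[a; COUNT(*)→h](π[a](R)) → 3
  σ[a>4](γ[a; COUNT(*)→h](π[a](R))) → 3
  γ[a; MIN(h)→b](σ[a>4](γ[a; COUNT(*)→h](π[a](R)))) → 3

|E| = 3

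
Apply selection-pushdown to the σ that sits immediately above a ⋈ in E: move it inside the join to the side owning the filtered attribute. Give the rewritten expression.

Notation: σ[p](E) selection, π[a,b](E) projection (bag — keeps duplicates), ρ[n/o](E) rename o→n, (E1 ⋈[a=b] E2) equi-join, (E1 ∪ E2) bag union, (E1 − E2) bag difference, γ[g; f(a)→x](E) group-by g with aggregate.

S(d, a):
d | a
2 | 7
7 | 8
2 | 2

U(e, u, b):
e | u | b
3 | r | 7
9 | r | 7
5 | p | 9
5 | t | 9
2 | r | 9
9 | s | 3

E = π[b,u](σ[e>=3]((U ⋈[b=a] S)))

σ filters on e, owned by the left side.
E' = π[b,u]((σ[e>=3](U) ⋈[b=a] S))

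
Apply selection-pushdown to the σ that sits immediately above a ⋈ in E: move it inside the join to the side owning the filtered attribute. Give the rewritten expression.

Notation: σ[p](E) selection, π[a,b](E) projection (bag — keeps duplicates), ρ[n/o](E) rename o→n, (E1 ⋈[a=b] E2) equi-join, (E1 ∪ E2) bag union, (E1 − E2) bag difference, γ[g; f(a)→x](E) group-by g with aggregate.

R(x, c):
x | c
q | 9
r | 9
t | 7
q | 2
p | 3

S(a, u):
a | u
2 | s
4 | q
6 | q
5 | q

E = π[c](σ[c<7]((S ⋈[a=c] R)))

σ filters on c, owned by the right side.
E' = π[c]((S ⋈[a=c] σ[c<7](R)))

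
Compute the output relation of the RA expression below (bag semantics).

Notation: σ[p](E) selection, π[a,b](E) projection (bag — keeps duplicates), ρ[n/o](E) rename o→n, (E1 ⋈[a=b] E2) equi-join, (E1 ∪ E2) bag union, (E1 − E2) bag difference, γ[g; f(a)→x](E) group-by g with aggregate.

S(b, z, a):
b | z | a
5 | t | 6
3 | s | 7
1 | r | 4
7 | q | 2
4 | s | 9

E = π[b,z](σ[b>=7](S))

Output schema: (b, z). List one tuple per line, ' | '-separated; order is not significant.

Row counts bottom-up:
  S → 5
  σ[b>=7](S) → 1
  π[b,z](σ[b>=7](S)) → 1

== RESULT ==
b | z
7 | q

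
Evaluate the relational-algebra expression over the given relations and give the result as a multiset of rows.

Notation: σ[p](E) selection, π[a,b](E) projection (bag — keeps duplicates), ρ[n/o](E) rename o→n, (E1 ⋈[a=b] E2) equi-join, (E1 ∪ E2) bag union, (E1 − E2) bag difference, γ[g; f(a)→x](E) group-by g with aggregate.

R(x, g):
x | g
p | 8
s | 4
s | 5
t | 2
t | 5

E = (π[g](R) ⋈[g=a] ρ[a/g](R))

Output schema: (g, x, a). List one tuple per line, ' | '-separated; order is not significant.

Row counts bottom-up:
  R → 5
  π[g](R) → 5
  R → 5
  ρ[a/g](R) → 5
  (π[g](R) ⋈[g=a] ρ[a/g](R)) → 7

== RESULT ==
g | x | a
2 | t | 2
4 | s | 4
5 | s | 5
5 | s | 5
5 | t | 5
5 | t | 5
8 | p | 8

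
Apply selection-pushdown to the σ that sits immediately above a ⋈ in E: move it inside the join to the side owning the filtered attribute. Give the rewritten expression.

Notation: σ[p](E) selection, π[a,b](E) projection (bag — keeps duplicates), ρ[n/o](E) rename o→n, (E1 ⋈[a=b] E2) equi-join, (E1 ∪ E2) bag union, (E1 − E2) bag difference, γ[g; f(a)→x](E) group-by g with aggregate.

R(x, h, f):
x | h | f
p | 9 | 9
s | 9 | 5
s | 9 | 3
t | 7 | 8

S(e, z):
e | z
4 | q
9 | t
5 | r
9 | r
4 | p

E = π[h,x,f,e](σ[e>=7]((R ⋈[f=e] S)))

σ filters on e, owned by the right side.
E' = π[h,x,f,e]((R ⋈[f=e] σ[e>=7](S)))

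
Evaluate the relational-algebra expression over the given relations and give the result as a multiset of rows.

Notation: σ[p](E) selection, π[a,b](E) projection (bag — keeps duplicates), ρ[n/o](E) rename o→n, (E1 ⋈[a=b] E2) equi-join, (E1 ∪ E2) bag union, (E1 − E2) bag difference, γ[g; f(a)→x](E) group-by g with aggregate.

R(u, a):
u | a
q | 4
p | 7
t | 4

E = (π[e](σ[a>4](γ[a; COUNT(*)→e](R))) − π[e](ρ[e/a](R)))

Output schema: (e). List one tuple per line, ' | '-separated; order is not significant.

Subexpression sizes:
  R → 3
  γ[a; COUNT(*)→e](R) → 2
  σ[a>4](γ[a; COUNT(*)→e](R)) → 1
  π[e](σ[a>4](γ[a; COUNT(*)→e](R))) → 1
  R → 3
  ρ[e/a](R) → 3
  π[e](ρ[e/a](R)) → 3
  (π[e](σ[a>4](γ[a; COUNT(*)→e](R))) − π[e](ρ[e/a](R))) → 1

== RESULT ==
e
1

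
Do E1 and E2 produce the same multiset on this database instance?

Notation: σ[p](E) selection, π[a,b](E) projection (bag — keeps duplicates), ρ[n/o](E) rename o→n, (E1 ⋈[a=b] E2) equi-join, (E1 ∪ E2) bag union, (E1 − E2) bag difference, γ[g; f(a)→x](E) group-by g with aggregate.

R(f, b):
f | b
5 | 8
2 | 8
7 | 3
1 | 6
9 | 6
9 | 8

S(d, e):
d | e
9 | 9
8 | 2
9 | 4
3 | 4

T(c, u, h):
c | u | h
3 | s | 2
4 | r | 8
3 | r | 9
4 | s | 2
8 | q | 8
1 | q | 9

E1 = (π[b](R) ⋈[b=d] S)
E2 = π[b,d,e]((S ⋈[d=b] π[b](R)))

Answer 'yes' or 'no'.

E1 row counts bottom-up:
  R → 6
  π[b](R) → 6
  S → 4
  (π[b](R) ⋈[b=d] S) → 4
E2 row counts bottom-up:
  S → 4
  R → 6
  π[b](R) → 6
  (S ⋈[d=b] π[b](R)) → 4
  π[b,d,e]((S ⋈[d=b] π[b](R))) → 4

E1 and E2 produce the same multiset:
b | d | e
3 | 3 | 4
8 | 8 | 2
8 | 8 | 2
8 | 8 | 2

yes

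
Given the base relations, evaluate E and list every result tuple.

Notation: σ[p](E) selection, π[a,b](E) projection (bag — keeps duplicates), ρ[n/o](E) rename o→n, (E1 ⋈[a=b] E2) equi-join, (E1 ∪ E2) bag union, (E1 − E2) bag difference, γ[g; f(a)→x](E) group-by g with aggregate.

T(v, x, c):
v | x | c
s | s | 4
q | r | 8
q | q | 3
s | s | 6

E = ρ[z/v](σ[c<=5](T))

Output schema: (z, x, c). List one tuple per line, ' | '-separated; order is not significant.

Row counts bottom-up:
  T → 4
  σ[c<=5](T) → 2
  ρ[z/v](σ[c<=5](T)) → 2

== RESULT ==
z | x | c
q | q | 3
s | s | 4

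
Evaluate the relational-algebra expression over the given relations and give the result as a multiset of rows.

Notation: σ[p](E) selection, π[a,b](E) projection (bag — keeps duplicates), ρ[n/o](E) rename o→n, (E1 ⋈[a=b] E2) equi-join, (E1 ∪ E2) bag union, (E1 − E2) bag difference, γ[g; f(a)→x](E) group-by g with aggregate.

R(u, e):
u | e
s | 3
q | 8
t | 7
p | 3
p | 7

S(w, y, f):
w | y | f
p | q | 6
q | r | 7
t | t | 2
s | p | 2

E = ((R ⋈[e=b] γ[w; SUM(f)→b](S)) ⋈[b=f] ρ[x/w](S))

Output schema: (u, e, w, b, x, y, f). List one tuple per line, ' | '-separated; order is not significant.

Stepwise |·|:
  R → 5
  S → 4
  γ[w; SUM(f)→b](S) → 4
  (R ⋈[e=b] γ[w; SUM(f)→b](S)) → 2
  S → 4
  ρ[x/w](S) → 4
  ((R ⋈[e=b] γ[w; SUM(f)→b](S)) ⋈[b=f] ρ[x/w](S)) → 2

== RESULT ==
u | e | w | b | x | y | f
p | 7 | q | 7 | q | r | 7
t | 7 | q | 7 | q | r | 7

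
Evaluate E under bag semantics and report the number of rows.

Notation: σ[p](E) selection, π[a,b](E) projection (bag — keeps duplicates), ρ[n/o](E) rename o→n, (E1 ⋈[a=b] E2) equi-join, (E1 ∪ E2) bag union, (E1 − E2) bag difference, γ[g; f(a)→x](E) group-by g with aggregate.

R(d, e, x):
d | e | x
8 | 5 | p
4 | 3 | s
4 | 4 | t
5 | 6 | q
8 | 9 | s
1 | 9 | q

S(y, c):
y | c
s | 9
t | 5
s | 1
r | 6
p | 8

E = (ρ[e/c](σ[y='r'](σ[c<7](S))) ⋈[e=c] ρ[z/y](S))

Per-node cardinality:
  S → 5
  σ[c<7](S) → 3
  σ[y='r'](σ[c<7](S)) → 1
  ρ[e/c](σ[y='r'](σ[c<7](S))) → 1
  S → 5
  ρ[z/y](S) → 5
  (ρ[e/c](σ[y='r'](σ[c<7](S))) ⋈[e=c] ρ[z/y](S)) → 1

|E| = 1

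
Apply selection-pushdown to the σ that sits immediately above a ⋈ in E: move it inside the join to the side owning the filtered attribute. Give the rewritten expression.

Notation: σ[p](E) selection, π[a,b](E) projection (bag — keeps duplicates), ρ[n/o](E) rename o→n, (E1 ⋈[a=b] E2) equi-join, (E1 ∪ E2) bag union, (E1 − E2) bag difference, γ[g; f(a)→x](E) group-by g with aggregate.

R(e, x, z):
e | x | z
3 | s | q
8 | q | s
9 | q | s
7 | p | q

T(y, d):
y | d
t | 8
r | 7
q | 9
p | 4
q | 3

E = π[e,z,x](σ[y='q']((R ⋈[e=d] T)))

σ filters on y, owned by the right side.
E' = π[e,z,x]((R ⋈[e=d] σ[y='q'](T)))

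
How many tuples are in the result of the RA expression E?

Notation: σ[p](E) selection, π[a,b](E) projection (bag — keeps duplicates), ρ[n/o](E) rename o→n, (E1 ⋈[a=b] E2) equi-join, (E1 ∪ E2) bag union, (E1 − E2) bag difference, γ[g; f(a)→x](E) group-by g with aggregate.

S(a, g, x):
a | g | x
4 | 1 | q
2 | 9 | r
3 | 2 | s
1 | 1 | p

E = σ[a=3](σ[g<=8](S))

Per-node cardinality:
  S → 4
  σ[g<=8](S) → 3
  σ[a=3](σ[g<=8](S)) → 1

|E| = 1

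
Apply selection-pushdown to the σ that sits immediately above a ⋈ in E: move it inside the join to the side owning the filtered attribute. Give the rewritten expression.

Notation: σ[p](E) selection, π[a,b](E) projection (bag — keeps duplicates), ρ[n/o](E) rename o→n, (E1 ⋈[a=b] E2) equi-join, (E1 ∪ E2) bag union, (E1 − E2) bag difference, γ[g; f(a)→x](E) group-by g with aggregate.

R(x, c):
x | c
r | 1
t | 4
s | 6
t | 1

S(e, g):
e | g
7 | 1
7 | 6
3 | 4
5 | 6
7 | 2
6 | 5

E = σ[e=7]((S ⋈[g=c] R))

σ filters on e, owned by the left side.
E' = (σ[e=7](S) ⋈[g=c] R)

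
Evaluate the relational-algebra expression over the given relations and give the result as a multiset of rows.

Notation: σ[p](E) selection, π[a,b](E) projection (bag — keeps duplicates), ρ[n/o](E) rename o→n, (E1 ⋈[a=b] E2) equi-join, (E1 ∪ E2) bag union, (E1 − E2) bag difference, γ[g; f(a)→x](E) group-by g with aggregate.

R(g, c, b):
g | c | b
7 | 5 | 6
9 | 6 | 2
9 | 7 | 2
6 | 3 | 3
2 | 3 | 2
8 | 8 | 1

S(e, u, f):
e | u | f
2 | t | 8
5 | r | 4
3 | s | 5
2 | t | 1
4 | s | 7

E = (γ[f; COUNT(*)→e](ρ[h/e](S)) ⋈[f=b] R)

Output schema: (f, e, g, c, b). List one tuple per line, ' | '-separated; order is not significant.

Row counts bottom-up:
  S → 5
  ρ[h/e](S) → 5
  γ[f; COUNT(*)→e](ρ[h/e](S)) → 5
  R → 6
  (γ[f; COUNT(*)→e](ρ[h/e](S)) ⋈[f=b] R) → 1

== RESULT ==
f | e | g | c | b
1 | 1 | 8 | 8 | 1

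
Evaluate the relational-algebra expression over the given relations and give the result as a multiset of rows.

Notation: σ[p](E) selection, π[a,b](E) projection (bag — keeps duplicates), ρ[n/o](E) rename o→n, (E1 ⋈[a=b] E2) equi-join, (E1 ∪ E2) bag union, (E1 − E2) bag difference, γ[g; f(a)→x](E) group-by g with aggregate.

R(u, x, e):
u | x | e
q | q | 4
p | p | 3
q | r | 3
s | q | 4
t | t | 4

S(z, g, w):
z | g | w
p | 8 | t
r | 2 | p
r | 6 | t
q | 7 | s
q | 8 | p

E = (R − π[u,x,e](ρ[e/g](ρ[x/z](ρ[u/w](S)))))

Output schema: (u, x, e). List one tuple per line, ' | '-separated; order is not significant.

Subexpression sizes:
  R → 5
  S → 5
  ρ[u/w](S) → 5
  ρ[x/z](ρ[u/w](S)) → 5
  ρ[e/g](ρ[x/z](ρ[u/w](S))) → 5
  π[u,x,e](ρ[e/g](ρ[x/z](ρ[u/w](S)))) → 5
  (R − π[u,x,e](ρ[e/g](ρ[x/z](ρ[u/w](S))))) → 5

== RESULT ==
u | x | e
p | p | 3
q | q | 4
q | r | 3
s | q | 4
t | t | 4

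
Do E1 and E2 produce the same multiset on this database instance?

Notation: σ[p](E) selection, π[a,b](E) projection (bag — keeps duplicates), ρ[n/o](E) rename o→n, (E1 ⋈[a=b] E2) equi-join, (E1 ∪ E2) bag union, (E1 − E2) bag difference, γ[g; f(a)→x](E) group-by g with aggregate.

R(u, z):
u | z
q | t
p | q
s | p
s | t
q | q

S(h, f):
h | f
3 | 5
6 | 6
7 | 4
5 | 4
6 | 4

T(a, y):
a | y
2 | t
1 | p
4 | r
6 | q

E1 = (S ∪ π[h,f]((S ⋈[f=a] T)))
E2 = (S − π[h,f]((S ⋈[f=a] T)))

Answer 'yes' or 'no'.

E1 subexpression sizes:
  S → 5
  S → 5
  T → 4
  (S ⋈[f=a] T) → 4
  π[h,f]((S ⋈[f=a] T)) → 4
  (S ∪ π[h,f]((S ⋈[f=a] T))) → 9
E2 subexpression sizes:
  S → 5
  S → 5
  T → 4
  (S ⋈[f=a] T) → 4
  π[h,f]((S ⋈[f=a] T)) → 4
  (S − π[h,f]((S ⋈[f=a] T))) → 1

E1 result:
h | f
3 | 5
5 | 4
5 | 4
6 | 4
6 | 4
6 | 6
6 | 6
7 | 4
7 | 4
E2 result:
h | f
3 | 5
Witness: (7, 4) appears 2× in E1 but 0× in E2.

no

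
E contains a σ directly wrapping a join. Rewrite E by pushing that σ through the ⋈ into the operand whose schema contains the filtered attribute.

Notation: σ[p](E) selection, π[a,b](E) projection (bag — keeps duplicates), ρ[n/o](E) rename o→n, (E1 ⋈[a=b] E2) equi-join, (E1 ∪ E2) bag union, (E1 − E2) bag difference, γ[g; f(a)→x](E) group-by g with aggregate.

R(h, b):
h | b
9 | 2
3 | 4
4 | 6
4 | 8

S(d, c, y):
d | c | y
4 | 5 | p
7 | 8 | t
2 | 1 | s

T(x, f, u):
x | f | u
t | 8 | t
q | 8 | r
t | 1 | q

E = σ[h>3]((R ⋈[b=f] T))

σ filters on h, owned by the left side.
E' = (σ[h>3](R) ⋈[b=f] T)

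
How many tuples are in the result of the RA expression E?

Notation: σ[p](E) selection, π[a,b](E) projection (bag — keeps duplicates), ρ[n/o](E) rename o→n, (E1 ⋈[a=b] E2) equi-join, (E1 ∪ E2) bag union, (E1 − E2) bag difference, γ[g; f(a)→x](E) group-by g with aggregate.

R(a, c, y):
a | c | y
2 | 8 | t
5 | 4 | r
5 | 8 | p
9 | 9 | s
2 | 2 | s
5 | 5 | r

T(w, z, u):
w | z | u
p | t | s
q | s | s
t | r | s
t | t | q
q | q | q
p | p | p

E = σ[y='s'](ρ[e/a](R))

Stepwise |·|:
  R → 6
  ρ[e/a](R) → 6
  σ[y='s'](ρ[e/a](R)) → 2

|E| = 2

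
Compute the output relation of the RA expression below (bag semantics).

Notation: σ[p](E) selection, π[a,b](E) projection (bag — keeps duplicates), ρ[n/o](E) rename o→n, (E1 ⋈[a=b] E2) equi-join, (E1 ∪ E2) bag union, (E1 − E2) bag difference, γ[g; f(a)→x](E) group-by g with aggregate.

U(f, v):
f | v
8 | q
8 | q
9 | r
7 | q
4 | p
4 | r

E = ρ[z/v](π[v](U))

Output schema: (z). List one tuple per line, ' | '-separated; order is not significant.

Row counts bottom-up:
  U → 6
  π[v](U) → 6
  ρ[z/v](π[v](U)) → 6

== RESULT ==
z
p
q
q
q
r
r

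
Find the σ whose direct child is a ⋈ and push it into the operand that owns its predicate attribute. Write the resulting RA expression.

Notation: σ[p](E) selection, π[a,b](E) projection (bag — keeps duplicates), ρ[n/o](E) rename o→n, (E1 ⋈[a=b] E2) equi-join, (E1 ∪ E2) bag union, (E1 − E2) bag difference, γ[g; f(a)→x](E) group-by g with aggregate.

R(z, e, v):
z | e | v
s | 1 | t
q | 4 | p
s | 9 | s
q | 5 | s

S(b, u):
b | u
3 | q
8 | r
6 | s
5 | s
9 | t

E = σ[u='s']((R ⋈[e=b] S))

σ filters on u, owned by the right side.
E' = (R ⋈[e=b] σ[u='s'](S))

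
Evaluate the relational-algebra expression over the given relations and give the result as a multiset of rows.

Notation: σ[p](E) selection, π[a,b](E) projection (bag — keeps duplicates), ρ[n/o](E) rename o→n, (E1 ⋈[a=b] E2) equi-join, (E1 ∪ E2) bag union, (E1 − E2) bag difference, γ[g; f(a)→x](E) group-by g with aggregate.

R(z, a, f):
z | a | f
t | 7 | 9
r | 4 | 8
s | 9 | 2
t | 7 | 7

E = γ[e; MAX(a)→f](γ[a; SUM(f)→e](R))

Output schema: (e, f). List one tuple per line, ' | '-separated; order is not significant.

Row counts bottom-up:
  R → 4
  γ[a; SUM(f)→e](R) → 3
  γ[e; MAX(a)→f](γ[a; SUM(f)→e](R)) → 3

== RESULT ==
e | f
2 | 9
8 | 4
16 | 7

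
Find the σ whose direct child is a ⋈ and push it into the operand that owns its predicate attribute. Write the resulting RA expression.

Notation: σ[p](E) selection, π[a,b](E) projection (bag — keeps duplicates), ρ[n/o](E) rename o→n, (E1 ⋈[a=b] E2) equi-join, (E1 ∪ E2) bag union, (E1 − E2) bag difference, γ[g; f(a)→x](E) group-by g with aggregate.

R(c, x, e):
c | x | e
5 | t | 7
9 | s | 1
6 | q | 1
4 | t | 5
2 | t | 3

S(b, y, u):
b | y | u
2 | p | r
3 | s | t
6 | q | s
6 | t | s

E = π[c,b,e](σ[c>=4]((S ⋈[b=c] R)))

σ filters on c, owned by the right side.
E' = π[c,b,e]((S ⋈[b=c] σ[c>=4](R)))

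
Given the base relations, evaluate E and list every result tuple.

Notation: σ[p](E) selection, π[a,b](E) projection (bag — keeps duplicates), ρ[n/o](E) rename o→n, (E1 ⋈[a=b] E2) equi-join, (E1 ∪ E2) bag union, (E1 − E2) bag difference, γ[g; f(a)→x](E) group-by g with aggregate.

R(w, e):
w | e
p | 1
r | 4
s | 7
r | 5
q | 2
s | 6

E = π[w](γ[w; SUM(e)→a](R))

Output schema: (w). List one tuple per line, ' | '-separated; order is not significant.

Per-node cardinality:
  R → 6
  γ[w; SUM(e)→a](R) → 4
  π[w](γ[w; SUM(e)→a](R)) → 4

== RESULT ==
w
p
q
r
s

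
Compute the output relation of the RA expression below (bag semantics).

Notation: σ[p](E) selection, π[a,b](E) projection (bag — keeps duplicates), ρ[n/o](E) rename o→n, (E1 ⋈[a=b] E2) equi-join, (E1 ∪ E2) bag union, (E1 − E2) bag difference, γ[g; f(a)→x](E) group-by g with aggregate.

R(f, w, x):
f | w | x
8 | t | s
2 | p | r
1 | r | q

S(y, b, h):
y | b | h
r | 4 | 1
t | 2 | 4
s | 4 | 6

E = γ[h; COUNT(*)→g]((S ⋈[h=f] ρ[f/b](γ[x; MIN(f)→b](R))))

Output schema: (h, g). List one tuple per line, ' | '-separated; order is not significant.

Per-node cardinality:
  S → 3
  R → 3
  γ[x; MIN(f)→b](R) → 3
  ρ[f/b](γ[x; MIN(f)→b](R)) → 3
  (S ⋈[h=f] ρ[f/b](γ[x; MIN(f)→b](R))) → 1
  γ[h; COUNT(*)→g]((S ⋈[h=f] ρ[f/b](γ[x; MIN(f)→b](R)))) → 1

== RESULT ==
h | g
1 | 1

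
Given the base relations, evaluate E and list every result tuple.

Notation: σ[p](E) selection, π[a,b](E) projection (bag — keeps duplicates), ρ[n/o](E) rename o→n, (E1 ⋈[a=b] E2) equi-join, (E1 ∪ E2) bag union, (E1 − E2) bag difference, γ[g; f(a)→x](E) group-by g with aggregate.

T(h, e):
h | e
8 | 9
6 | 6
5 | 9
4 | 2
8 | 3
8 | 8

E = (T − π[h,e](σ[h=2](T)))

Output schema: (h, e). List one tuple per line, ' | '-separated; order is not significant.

Stepwise |·|:
  T → 6
  T → 6
  σ[h=2](T) → 0
  π[h,e](σ[h=2](T)) → 0
  (T − π[h,e](σ[h=2](T))) → 6

== RESULT ==
h | e
4 | 2
5 | 9
6 | 6
8 | 3
8 | 8
8 | 9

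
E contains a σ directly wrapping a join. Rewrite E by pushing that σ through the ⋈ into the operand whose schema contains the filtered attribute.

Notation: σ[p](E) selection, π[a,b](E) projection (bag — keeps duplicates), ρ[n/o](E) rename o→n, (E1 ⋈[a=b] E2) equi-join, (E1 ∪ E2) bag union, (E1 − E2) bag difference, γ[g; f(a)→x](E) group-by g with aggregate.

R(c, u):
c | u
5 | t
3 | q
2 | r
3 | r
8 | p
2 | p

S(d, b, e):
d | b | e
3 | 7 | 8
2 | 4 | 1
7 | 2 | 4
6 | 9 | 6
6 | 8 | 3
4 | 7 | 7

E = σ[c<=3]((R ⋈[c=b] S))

σ filters on c, owned by the left side.
E' = (σ[c<=3](R) ⋈[c=b] S)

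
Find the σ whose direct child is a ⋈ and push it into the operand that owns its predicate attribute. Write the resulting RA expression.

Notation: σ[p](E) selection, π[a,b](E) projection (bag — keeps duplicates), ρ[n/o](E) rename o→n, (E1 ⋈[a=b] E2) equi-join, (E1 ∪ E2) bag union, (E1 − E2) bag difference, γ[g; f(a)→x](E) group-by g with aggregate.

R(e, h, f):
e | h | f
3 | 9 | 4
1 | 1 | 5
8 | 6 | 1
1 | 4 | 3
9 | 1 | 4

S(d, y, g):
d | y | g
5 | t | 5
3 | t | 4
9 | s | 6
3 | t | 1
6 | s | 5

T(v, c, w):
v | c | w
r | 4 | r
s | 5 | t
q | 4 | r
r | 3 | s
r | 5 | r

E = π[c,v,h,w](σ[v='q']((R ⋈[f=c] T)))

σ filters on v, owned by the right side.
E' = π[c,v,h,w]((R ⋈[f=c] σ[v='q'](T)))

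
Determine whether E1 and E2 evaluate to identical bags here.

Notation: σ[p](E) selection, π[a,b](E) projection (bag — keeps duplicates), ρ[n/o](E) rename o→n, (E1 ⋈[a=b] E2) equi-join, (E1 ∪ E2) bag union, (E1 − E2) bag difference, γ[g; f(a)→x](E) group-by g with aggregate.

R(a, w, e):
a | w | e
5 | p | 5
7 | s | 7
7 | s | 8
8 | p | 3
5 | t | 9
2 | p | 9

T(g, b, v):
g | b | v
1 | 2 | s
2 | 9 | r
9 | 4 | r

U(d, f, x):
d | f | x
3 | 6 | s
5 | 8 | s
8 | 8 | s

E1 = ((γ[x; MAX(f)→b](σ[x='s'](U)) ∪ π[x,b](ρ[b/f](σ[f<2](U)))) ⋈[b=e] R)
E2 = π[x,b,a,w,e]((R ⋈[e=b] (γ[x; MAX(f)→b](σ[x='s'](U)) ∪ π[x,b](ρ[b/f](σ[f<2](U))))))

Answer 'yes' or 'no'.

E1 subexpression sizes:
  U → 3
  σ[x='s'](U) → 3
  γ[x; MAX(f)→b](σ[x='s'](U)) → 1
  U → 3
  σ[f<2](U) → 0
  ρ[b/f](σ[f<2](U)) → 0
  π[x,b](ρ[b/f](σ[f<2](U))) → 0
  (γ[x; MAX(f)→b](σ[x='s'](U)) ∪ π[x,b](ρ[b/f](σ[f<2](U)))) → 1
  R → 6
  ((γ[x; MAX(f)→b](σ[x='s'](U)) ∪ π[x,b](ρ[b/f](σ[f<2](U)))) ⋈[b=e] R) → 1
E2 subexpression sizes:
  R → 6
  U → 3
  σ[x='s'](U) → 3
  γ[x; MAX(f)→b](σ[x='s'](U)) → 1
  U → 3
  σ[f<2](U) → 0
  ρ[b/f](σ[f<2](U)) → 0
  π[x,b](ρ[b/f](σ[f<2](U))) → 0
  (γ[x; MAX(f)→b](σ[x='s'](U)) ∪ π[x,b](ρ[b/f](σ[f<2](U)))) → 1
  (R ⋈[e=b] (γ[x; MAX(f)→b](σ[x='s'](U)) ∪ π[x,b](ρ[b/f](σ[f<2](U))))) → 1
  π[x,b,a,w,e]((R ⋈[e=b] (γ[x; MAX(f)→b](σ[x='s'](U)) ∪ π[x,b](ρ[b/f](σ[f<2](U)))))) → 1

E1 and E2 produce the same multiset:
x | b | a | w | e
s | 8 | 7 | s | 8

yes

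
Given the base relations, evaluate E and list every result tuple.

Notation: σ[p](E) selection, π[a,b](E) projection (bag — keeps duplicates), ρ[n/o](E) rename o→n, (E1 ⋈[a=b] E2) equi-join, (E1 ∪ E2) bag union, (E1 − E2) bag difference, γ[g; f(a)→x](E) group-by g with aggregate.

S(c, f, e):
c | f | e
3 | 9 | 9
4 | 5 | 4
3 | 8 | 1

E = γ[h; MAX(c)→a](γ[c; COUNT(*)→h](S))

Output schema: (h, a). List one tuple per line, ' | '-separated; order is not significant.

Row counts bottom-up:
  S → 3
  γ[c; COUNT(*)→h](S) → 2
  γ[h; MAX(c)→a](γ[c; COUNT(*)→h](S)) → 2

== RESULT ==
h | a
1 | 4
2 | 3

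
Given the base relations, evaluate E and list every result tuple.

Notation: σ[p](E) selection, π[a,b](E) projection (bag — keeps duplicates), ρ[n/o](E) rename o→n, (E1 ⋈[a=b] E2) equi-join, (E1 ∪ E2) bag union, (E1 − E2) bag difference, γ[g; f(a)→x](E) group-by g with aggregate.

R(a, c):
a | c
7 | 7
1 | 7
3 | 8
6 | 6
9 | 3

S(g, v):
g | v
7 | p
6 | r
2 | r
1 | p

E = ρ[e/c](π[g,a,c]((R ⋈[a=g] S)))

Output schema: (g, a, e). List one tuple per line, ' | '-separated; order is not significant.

Per-node cardinality:
  R → 5
  S → 4
  (R ⋈[a=g] S) → 3
  π[g,a,c]((R ⋈[a=g] S)) → 3
  ρ[e/c](π[g,a,c]((R ⋈[a=g] S))) → 3

== RESULT ==
g | a | e
1 | 1 | 7
6 | 6 | 6
7 | 7 | 7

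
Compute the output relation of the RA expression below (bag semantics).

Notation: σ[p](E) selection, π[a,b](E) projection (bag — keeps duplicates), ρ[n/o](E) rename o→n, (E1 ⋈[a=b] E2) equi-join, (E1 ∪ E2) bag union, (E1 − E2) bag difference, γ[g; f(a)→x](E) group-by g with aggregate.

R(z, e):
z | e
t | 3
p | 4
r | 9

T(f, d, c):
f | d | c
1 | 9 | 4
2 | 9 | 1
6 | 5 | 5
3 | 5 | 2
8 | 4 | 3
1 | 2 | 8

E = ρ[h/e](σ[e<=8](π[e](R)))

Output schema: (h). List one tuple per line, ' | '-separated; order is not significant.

Per-node cardinality:
  R → 3
  π[e](R) → 3
  σ[e<=8](π[e](R)) → 2
  ρ[h/e](σ[e<=8](π[e](R))) → 2

== RESULT ==
h
3
4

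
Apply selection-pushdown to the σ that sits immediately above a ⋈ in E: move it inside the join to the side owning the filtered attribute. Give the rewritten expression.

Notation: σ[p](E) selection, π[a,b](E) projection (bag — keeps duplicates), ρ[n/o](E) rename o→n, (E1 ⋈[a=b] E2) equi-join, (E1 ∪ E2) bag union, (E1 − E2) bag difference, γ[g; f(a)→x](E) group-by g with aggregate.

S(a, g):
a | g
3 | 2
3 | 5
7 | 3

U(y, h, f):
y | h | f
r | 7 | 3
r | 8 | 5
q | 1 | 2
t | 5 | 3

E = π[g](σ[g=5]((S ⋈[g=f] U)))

σ filters on g, owned by the left side.
E' = π[g]((σ[g=5](S) ⋈[g=f] U))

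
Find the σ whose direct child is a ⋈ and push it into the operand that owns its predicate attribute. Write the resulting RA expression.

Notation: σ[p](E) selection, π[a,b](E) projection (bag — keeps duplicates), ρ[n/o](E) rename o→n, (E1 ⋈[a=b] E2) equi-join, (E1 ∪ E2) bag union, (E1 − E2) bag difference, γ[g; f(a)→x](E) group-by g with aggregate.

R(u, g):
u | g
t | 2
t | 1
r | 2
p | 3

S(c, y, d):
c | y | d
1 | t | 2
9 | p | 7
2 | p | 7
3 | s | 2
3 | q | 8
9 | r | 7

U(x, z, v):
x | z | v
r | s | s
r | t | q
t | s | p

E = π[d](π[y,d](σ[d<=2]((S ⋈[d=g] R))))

σ filters on d, owned by the left side.
E' = π[d](π[y,d]((σ[d<=2](S) ⋈[d=g] R)))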